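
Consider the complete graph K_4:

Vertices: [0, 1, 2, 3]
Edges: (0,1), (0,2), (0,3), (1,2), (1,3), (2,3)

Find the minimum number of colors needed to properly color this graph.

In K_4, every vertex is adjacent to every other vertex.
Each vertex needs a unique color.
Chromatic number = 4.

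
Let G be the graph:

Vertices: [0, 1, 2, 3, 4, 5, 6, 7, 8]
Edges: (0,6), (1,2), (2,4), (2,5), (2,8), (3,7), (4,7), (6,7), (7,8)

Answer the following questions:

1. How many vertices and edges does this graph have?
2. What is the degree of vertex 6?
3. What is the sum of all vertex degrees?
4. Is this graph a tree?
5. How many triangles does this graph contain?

Count: 9 vertices, 9 edges.
Vertex 6 has neighbors [0, 7], degree = 2.
Handshaking lemma: 2 * 9 = 18.
A tree on 9 vertices has 8 edges. This graph has 9 edges (1 extra). Not a tree.
Number of triangles = 0.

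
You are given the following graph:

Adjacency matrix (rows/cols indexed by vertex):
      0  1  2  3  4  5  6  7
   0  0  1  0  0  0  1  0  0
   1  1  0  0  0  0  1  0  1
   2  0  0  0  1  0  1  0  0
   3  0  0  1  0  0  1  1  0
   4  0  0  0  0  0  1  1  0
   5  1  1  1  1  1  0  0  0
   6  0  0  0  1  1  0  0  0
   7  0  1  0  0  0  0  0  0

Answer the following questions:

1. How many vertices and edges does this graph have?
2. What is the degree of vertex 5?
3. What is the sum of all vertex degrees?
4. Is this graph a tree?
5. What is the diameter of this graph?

Count: 8 vertices, 10 edges.
Vertex 5 has neighbors [0, 1, 2, 3, 4], degree = 5.
Handshaking lemma: 2 * 10 = 20.
A tree on 8 vertices has 7 edges. This graph has 10 edges (3 extra). Not a tree.
Diameter (longest shortest path) = 4.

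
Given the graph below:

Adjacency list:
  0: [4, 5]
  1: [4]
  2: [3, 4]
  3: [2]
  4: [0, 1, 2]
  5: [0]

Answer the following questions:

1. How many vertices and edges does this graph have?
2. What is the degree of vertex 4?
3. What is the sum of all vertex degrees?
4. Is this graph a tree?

Count: 6 vertices, 5 edges.
Vertex 4 has neighbors [0, 1, 2], degree = 3.
Handshaking lemma: 2 * 5 = 10.
A graph is a tree iff it is connected and has exactly n-1 edges. This graph is connected (all 6 vertices in one component) and has 6-1 = 5 edges. It is a tree.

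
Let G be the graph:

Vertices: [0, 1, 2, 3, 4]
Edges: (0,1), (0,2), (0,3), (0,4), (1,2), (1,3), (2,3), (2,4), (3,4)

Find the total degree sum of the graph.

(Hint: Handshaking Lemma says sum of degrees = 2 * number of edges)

Count edges: 9 edges.
By Handshaking Lemma: sum of degrees = 2 * 9 = 18.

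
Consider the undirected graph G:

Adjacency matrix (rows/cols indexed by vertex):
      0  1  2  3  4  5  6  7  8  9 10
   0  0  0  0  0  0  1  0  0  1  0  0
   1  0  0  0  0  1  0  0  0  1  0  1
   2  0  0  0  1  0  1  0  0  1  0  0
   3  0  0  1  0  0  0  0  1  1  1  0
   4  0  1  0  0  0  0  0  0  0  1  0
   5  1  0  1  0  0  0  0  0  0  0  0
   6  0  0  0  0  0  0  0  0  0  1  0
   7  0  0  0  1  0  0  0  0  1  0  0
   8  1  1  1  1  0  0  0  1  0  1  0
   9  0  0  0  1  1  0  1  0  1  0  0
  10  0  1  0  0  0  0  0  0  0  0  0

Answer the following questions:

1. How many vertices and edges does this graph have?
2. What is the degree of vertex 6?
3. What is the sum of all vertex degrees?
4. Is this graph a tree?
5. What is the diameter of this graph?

Count: 11 vertices, 15 edges.
Vertex 6 has neighbors [9], degree = 1.
Handshaking lemma: 2 * 15 = 30.
A tree on 11 vertices has 10 edges. This graph has 15 edges (5 extra). Not a tree.
Diameter (longest shortest path) = 4.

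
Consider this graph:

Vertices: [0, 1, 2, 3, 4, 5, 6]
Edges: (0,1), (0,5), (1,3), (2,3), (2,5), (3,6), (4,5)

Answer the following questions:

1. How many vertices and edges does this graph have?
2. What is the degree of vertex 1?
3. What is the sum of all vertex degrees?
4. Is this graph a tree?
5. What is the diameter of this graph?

Count: 7 vertices, 7 edges.
Vertex 1 has neighbors [0, 3], degree = 2.
Handshaking lemma: 2 * 7 = 14.
A tree on 7 vertices has 6 edges. This graph has 7 edges (1 extra). Not a tree.
Diameter (longest shortest path) = 4.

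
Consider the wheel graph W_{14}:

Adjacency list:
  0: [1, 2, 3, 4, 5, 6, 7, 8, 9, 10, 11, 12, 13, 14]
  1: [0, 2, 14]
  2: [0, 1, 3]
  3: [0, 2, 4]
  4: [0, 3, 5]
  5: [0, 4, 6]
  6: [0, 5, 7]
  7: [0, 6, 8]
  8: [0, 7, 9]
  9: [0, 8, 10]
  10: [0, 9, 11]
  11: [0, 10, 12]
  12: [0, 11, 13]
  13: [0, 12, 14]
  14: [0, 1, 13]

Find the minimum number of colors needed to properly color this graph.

W_{14} = C_{14} plus a hub adjacent to every cycle vertex.
The outer cycle needs 2 colors (even cycle); the hub is adjacent to all of them so needs a fresh color.
Chromatic number = 2 + 1 = 3.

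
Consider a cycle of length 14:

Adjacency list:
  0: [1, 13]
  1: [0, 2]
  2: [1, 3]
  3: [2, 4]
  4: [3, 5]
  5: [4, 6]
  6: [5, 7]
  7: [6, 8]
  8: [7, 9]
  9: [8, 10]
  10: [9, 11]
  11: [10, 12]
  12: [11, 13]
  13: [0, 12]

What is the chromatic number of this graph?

This is an even cycle (C_14). Even cycles are bipartite.
Chromatic number = 2.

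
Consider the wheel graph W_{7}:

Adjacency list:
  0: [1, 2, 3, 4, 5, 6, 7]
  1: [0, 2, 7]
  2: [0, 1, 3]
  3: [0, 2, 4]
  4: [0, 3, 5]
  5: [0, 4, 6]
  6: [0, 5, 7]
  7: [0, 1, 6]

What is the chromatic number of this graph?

W_{7} = C_{7} plus a hub adjacent to every cycle vertex.
The outer cycle needs 3 colors (odd cycle); the hub is adjacent to all of them so needs a fresh color.
Chromatic number = 3 + 1 = 4.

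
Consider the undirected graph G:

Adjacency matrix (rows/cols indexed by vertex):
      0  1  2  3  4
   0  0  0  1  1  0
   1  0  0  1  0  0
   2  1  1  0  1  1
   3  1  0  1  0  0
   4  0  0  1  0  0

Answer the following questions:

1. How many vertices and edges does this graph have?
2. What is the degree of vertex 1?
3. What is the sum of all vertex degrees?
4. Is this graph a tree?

Count: 5 vertices, 5 edges.
Vertex 1 has neighbors [2], degree = 1.
Handshaking lemma: 2 * 5 = 10.
A tree on 5 vertices has 4 edges. This graph has 5 edges (1 extra). Not a tree.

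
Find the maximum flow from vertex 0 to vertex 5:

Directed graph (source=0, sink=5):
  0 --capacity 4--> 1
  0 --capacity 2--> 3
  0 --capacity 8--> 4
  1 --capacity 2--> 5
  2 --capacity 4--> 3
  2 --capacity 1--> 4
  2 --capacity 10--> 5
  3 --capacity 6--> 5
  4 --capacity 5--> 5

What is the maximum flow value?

Computing max flow:
  Flow on (0->1): 2/4
  Flow on (0->3): 2/2
  Flow on (0->4): 5/8
  Flow on (1->5): 2/2
  Flow on (3->5): 2/6
  Flow on (4->5): 5/5
Maximum flow = 9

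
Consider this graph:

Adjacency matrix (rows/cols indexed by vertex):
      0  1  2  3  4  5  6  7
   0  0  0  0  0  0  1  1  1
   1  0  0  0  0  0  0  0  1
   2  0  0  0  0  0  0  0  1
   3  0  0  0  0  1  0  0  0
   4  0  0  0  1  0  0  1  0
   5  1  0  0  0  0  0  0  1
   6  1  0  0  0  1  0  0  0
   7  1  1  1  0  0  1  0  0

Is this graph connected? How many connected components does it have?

Checking connectivity: the graph has 1 connected component(s).
All vertices are reachable from each other. The graph IS connected.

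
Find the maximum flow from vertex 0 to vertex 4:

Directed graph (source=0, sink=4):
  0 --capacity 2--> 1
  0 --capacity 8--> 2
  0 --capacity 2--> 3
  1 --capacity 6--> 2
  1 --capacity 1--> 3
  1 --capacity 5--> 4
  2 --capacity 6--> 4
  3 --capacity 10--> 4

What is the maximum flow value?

Computing max flow:
  Flow on (0->1): 2/2
  Flow on (0->2): 6/8
  Flow on (0->3): 2/2
  Flow on (1->4): 2/5
  Flow on (2->4): 6/6
  Flow on (3->4): 2/10
Maximum flow = 10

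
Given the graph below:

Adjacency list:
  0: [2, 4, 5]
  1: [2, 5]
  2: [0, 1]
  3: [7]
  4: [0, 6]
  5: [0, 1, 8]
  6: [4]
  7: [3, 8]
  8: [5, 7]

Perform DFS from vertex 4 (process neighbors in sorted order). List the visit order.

DFS from vertex 4 (neighbors processed in ascending order):
Visit order: 4, 0, 2, 1, 5, 8, 7, 3, 6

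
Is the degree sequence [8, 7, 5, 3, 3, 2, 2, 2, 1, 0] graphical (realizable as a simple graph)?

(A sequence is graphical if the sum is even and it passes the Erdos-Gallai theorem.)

Sum of degrees = 33. Sum is odd, so the sequence is NOT graphical.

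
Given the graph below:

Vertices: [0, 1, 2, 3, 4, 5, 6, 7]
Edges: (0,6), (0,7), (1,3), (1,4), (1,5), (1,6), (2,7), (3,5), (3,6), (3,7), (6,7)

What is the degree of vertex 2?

Vertex 2 has neighbors [7], so deg(2) = 1.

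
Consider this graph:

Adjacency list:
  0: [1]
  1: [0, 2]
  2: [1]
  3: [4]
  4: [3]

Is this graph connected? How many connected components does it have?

Checking connectivity: the graph has 2 connected component(s).
Components: [[0, 1, 2], [3, 4]]. The graph is NOT connected.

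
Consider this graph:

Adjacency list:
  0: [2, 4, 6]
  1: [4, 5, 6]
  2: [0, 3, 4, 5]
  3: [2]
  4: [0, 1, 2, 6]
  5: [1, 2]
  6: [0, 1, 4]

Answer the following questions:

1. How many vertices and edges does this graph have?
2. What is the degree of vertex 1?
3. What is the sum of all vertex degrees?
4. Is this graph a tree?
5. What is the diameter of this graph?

Count: 7 vertices, 10 edges.
Vertex 1 has neighbors [4, 5, 6], degree = 3.
Handshaking lemma: 2 * 10 = 20.
A tree on 7 vertices has 6 edges. This graph has 10 edges (4 extra). Not a tree.
Diameter (longest shortest path) = 3.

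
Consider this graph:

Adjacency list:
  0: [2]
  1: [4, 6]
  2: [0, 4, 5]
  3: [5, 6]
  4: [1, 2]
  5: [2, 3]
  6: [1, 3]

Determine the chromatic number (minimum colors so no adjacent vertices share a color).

The graph has a maximum clique of size 2 (lower bound on chromatic number).
A valid 2-coloring: {0: 1, 1: 0, 2: 0, 3: 0, 4: 1, 5: 1, 6: 1}.
Chromatic number = 2.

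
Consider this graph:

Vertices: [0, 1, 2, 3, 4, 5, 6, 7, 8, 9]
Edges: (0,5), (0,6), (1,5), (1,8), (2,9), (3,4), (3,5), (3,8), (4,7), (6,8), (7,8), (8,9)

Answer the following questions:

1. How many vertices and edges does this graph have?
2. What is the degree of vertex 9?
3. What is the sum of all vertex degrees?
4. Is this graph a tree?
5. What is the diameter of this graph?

Count: 10 vertices, 12 edges.
Vertex 9 has neighbors [2, 8], degree = 2.
Handshaking lemma: 2 * 12 = 24.
A tree on 10 vertices has 9 edges. This graph has 12 edges (3 extra). Not a tree.
Diameter (longest shortest path) = 4.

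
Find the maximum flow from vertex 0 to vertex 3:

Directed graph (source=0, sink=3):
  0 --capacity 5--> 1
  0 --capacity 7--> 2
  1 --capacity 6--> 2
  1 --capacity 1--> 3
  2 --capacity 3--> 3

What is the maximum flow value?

Computing max flow:
  Flow on (0->1): 4/5
  Flow on (1->2): 3/6
  Flow on (1->3): 1/1
  Flow on (2->3): 3/3
Maximum flow = 4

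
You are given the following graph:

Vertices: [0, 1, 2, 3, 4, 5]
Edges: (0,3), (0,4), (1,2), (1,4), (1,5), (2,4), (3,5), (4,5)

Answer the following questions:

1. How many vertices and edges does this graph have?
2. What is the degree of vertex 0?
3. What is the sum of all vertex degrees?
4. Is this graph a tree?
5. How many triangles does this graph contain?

Count: 6 vertices, 8 edges.
Vertex 0 has neighbors [3, 4], degree = 2.
Handshaking lemma: 2 * 8 = 16.
A tree on 6 vertices has 5 edges. This graph has 8 edges (3 extra). Not a tree.
Number of triangles = 2.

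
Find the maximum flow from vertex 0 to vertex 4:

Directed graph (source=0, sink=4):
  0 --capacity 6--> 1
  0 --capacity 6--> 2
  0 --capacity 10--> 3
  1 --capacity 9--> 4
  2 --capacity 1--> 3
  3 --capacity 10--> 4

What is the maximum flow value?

Computing max flow:
  Flow on (0->1): 6/6
  Flow on (0->2): 1/6
  Flow on (0->3): 9/10
  Flow on (1->4): 6/9
  Flow on (2->3): 1/1
  Flow on (3->4): 10/10
Maximum flow = 16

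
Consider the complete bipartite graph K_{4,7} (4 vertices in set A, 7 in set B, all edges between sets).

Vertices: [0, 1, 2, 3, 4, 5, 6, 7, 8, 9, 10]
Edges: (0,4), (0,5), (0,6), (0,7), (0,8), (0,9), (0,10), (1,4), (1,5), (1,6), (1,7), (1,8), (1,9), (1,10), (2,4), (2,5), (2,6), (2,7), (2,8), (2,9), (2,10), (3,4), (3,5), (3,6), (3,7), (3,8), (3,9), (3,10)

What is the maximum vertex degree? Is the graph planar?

Set-A vertices have degree 7; set-B vertices have degree 4. Maximum degree = max(4,7) = 7.
K_{4,7} contains K_{3,3} as a subgraph (since both sides have >= 3 vertices); by Kuratowski's theorem it is not planar.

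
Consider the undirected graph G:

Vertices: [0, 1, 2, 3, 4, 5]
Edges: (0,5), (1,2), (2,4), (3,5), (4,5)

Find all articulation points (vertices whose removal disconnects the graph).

An articulation point is a vertex whose removal disconnects the graph.
Articulation points: [2, 4, 5]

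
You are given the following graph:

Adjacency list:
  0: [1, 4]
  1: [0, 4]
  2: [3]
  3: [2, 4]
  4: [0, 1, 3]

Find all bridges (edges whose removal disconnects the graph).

A bridge is an edge whose removal increases the number of connected components.
Bridges found: (2,3), (3,4)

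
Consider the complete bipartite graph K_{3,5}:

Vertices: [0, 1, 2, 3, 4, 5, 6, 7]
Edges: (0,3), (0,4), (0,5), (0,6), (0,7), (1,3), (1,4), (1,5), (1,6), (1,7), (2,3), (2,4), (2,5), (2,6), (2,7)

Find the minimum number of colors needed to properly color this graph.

K_{3,5} is bipartite: vertices split into two independent sets of size 3 and 5.
Color one set 0, the other 1. No adjacent vertices share a color.
Chromatic number = 2.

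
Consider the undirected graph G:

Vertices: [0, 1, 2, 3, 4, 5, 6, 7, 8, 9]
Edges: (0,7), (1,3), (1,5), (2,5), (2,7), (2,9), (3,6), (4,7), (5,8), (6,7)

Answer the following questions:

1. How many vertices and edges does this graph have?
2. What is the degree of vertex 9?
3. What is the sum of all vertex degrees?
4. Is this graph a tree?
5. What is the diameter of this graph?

Count: 10 vertices, 10 edges.
Vertex 9 has neighbors [2], degree = 1.
Handshaking lemma: 2 * 10 = 20.
A tree on 10 vertices has 9 edges. This graph has 10 edges (1 extra). Not a tree.
Diameter (longest shortest path) = 4.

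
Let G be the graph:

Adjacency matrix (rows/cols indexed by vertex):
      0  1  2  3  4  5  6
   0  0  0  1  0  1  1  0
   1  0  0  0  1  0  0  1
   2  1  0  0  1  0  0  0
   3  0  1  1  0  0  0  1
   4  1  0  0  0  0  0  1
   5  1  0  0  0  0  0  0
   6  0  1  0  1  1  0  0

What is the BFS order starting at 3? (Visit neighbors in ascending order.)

BFS from vertex 3 (neighbors processed in ascending order):
Visit order: 3, 1, 2, 6, 0, 4, 5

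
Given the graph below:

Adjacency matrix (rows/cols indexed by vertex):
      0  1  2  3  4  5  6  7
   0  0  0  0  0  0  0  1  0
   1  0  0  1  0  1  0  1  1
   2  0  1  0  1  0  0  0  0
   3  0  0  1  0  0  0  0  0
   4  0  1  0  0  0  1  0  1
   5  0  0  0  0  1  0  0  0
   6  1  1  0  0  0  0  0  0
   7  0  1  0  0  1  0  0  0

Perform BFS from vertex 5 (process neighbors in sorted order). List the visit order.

BFS from vertex 5 (neighbors processed in ascending order):
Visit order: 5, 4, 1, 7, 2, 6, 3, 0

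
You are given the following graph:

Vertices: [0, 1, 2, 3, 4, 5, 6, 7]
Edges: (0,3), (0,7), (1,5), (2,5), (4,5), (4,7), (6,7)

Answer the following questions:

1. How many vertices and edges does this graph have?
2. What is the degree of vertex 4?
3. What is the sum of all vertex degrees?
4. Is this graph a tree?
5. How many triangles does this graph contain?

Count: 8 vertices, 7 edges.
Vertex 4 has neighbors [5, 7], degree = 2.
Handshaking lemma: 2 * 7 = 14.
A graph is a tree iff it is connected and has exactly n-1 edges. This graph is connected (all 8 vertices in one component) and has 8-1 = 7 edges. It is a tree.
Number of triangles = 0.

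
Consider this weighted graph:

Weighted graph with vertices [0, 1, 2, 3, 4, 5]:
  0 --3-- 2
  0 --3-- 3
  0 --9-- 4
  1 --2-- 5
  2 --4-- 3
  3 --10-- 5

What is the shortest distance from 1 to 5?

Using Dijkstra's algorithm from vertex 1:
Shortest path: 1 -> 5
Total weight: 2 = 2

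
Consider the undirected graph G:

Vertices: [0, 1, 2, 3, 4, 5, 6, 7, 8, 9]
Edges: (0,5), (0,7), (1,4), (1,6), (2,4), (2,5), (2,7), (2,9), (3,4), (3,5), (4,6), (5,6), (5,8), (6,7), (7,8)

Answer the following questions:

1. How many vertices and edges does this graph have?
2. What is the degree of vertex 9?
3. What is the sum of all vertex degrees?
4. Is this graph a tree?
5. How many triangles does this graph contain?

Count: 10 vertices, 15 edges.
Vertex 9 has neighbors [2], degree = 1.
Handshaking lemma: 2 * 15 = 30.
A tree on 10 vertices has 9 edges. This graph has 15 edges (6 extra). Not a tree.
Number of triangles = 1.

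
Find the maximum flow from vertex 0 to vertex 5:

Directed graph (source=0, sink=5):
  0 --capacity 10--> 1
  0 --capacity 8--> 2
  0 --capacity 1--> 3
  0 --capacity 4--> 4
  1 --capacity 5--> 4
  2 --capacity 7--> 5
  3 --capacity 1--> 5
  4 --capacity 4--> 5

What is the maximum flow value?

Computing max flow:
  Flow on (0->1): 4/10
  Flow on (0->2): 7/8
  Flow on (0->3): 1/1
  Flow on (1->4): 4/5
  Flow on (2->5): 7/7
  Flow on (3->5): 1/1
  Flow on (4->5): 4/4
Maximum flow = 12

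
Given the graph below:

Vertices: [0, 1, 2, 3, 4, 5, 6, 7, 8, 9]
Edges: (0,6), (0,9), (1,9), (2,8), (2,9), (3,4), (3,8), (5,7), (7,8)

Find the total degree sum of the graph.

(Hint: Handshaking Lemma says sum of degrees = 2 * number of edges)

Count edges: 9 edges.
By Handshaking Lemma: sum of degrees = 2 * 9 = 18.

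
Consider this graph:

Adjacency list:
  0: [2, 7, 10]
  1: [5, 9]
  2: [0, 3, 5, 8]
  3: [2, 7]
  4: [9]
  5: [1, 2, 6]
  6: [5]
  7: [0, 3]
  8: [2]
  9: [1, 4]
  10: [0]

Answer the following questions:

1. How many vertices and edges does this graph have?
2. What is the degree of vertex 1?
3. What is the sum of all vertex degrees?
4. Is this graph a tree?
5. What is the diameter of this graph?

Count: 11 vertices, 11 edges.
Vertex 1 has neighbors [5, 9], degree = 2.
Handshaking lemma: 2 * 11 = 22.
A tree on 11 vertices has 10 edges. This graph has 11 edges (1 extra). Not a tree.
Diameter (longest shortest path) = 6.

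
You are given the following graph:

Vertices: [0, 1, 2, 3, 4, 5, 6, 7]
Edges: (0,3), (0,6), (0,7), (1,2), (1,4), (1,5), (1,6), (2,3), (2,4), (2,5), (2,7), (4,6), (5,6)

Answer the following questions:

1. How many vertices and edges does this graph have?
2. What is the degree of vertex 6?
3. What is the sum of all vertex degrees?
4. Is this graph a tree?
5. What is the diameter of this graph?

Count: 8 vertices, 13 edges.
Vertex 6 has neighbors [0, 1, 4, 5], degree = 4.
Handshaking lemma: 2 * 13 = 26.
A tree on 8 vertices has 7 edges. This graph has 13 edges (6 extra). Not a tree.
Diameter (longest shortest path) = 2.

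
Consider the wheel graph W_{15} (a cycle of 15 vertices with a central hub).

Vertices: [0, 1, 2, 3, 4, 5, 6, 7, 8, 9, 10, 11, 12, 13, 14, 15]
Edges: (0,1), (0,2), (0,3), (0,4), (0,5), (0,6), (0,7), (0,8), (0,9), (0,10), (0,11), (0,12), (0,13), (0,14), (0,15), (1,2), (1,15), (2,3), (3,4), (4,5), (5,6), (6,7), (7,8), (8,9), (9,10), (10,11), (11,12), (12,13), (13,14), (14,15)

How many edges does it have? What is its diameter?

Wheel graph W_{15}: 15 cycle edges + 15 spoke edges = 30 edges.
The hub is distance 1 from all cycle vertices. Max distance between cycle vertices through hub is 2.
Diameter = 2.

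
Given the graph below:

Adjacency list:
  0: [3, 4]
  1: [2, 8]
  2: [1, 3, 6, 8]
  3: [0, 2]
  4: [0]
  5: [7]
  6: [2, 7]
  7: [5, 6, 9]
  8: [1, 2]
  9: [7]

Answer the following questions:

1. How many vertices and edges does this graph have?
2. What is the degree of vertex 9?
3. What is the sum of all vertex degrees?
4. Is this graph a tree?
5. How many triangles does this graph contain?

Count: 10 vertices, 10 edges.
Vertex 9 has neighbors [7], degree = 1.
Handshaking lemma: 2 * 10 = 20.
A tree on 10 vertices has 9 edges. This graph has 10 edges (1 extra). Not a tree.
Number of triangles = 1.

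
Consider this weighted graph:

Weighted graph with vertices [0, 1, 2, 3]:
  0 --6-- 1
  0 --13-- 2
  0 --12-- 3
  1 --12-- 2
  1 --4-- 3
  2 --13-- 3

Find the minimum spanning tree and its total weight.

Applying Kruskal's algorithm (sort edges by weight, add if no cycle):
  Add (1,3) w=4
  Add (0,1) w=6
  Skip (0,3) w=12 (creates cycle)
  Add (1,2) w=12
  Skip (0,2) w=13 (creates cycle)
  Skip (2,3) w=13 (creates cycle)
MST weight = 22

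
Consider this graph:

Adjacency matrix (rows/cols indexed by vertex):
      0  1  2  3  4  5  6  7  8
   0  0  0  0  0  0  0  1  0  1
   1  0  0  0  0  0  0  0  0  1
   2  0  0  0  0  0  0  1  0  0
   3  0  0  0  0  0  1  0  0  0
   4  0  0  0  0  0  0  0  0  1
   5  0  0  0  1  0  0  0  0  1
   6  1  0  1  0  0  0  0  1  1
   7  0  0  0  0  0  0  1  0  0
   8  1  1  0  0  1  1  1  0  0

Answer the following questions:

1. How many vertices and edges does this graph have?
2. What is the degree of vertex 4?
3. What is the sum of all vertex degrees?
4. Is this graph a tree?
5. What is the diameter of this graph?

Count: 9 vertices, 9 edges.
Vertex 4 has neighbors [8], degree = 1.
Handshaking lemma: 2 * 9 = 18.
A tree on 9 vertices has 8 edges. This graph has 9 edges (1 extra). Not a tree.
Diameter (longest shortest path) = 4.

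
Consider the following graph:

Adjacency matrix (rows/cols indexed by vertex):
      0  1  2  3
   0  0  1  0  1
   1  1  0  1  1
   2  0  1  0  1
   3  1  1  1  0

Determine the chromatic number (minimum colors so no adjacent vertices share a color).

The graph has a maximum clique of size 3 (lower bound on chromatic number).
A valid 3-coloring: {0: 2, 1: 0, 2: 2, 3: 1}.
Chromatic number = 3.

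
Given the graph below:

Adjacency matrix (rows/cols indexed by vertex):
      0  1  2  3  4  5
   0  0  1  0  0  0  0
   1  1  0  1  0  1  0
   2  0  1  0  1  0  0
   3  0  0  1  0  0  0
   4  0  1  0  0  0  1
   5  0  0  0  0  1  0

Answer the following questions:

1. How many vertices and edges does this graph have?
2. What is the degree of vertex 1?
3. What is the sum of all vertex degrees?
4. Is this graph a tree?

Count: 6 vertices, 5 edges.
Vertex 1 has neighbors [0, 2, 4], degree = 3.
Handshaking lemma: 2 * 5 = 10.
A graph is a tree iff it is connected and has exactly n-1 edges. This graph is connected (all 6 vertices in one component) and has 6-1 = 5 edges. It is a tree.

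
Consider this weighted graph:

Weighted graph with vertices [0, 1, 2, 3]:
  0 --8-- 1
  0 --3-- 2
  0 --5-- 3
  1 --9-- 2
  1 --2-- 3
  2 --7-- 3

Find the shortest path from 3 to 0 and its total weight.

Using Dijkstra's algorithm from vertex 3:
Shortest path: 3 -> 0
Total weight: 5 = 5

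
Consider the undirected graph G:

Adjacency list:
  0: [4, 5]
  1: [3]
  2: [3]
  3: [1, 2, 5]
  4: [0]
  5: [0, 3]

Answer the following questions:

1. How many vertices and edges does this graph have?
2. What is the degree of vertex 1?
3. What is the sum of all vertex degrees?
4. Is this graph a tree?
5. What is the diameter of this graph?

Count: 6 vertices, 5 edges.
Vertex 1 has neighbors [3], degree = 1.
Handshaking lemma: 2 * 5 = 10.
A graph is a tree iff it is connected and has exactly n-1 edges. This graph is connected (all 6 vertices in one component) and has 6-1 = 5 edges. It is a tree.
Diameter (longest shortest path) = 4.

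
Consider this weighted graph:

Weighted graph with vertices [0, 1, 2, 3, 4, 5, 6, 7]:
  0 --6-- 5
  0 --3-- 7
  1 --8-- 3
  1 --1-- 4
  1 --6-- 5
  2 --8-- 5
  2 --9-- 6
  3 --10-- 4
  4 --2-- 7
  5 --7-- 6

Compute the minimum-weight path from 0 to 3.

Using Dijkstra's algorithm from vertex 0:
Shortest path: 0 -> 7 -> 4 -> 1 -> 3
Total weight: 3 + 2 + 1 + 8 = 14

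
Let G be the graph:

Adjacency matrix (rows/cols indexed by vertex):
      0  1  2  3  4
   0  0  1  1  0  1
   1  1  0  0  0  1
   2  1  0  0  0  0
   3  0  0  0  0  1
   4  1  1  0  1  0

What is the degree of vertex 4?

Vertex 4 has neighbors [0, 1, 3], so deg(4) = 3.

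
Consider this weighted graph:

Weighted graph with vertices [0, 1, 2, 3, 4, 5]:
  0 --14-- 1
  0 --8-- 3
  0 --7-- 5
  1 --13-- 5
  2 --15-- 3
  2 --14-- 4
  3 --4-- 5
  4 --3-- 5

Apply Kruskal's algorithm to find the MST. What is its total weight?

Applying Kruskal's algorithm (sort edges by weight, add if no cycle):
  Add (4,5) w=3
  Add (3,5) w=4
  Add (0,5) w=7
  Skip (0,3) w=8 (creates cycle)
  Add (1,5) w=13
  Skip (0,1) w=14 (creates cycle)
  Add (2,4) w=14
  Skip (2,3) w=15 (creates cycle)
MST weight = 41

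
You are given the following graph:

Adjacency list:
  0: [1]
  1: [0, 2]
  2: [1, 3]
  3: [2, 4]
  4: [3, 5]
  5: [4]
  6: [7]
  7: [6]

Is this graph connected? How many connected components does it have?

Checking connectivity: the graph has 2 connected component(s).
Components: [[0, 1, 2, 3, 4, 5], [6, 7]]. The graph is NOT connected.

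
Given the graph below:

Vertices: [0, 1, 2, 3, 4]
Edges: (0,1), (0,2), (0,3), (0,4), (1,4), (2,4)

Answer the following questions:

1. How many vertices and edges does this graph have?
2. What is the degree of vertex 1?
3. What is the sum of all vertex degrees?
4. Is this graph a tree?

Count: 5 vertices, 6 edges.
Vertex 1 has neighbors [0, 4], degree = 2.
Handshaking lemma: 2 * 6 = 12.
A tree on 5 vertices has 4 edges. This graph has 6 edges (2 extra). Not a tree.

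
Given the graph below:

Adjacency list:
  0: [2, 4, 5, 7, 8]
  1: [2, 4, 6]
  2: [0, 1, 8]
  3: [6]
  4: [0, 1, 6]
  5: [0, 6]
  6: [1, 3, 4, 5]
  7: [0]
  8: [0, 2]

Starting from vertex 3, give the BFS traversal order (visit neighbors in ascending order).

BFS from vertex 3 (neighbors processed in ascending order):
Visit order: 3, 6, 1, 4, 5, 2, 0, 8, 7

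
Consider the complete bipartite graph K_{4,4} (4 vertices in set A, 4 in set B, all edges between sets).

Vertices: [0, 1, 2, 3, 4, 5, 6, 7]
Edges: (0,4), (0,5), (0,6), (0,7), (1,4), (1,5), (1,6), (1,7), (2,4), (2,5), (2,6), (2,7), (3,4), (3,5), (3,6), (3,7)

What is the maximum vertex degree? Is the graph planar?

Set-A vertices have degree 4; set-B vertices have degree 4. Maximum degree = max(4,4) = 4.
K_{4,4} contains K_{3,3} as a subgraph (since both sides have >= 3 vertices); by Kuratowski's theorem it is not planar.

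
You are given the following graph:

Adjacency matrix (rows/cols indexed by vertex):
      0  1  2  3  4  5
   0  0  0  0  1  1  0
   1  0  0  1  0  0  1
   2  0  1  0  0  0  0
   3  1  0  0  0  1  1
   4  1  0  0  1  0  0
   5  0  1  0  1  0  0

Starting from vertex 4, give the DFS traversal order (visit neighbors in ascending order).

DFS from vertex 4 (neighbors processed in ascending order):
Visit order: 4, 0, 3, 5, 1, 2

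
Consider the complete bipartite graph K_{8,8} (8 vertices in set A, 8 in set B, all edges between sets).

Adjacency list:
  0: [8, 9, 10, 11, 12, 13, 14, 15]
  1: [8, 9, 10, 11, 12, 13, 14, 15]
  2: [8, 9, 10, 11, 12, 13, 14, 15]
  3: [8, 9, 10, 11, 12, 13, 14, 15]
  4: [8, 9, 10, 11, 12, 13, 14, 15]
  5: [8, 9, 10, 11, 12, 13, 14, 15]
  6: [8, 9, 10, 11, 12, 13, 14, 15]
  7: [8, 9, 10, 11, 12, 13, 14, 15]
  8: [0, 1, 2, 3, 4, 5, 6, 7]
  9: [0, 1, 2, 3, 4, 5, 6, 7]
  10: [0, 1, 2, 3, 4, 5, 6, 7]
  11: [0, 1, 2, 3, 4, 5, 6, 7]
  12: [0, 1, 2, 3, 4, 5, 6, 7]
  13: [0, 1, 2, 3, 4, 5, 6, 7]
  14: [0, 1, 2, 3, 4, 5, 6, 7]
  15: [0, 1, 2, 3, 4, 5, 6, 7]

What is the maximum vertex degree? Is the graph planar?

Set-A vertices have degree 8; set-B vertices have degree 8. Maximum degree = max(8,8) = 8.
K_{8,8} contains K_{3,3} as a subgraph (since both sides have >= 3 vertices); by Kuratowski's theorem it is not planar.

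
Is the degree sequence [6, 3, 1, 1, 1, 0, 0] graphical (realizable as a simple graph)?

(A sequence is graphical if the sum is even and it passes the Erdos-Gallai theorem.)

Sum of degrees = 12. Sum is even but fails Erdos-Gallai. The sequence is NOT graphical.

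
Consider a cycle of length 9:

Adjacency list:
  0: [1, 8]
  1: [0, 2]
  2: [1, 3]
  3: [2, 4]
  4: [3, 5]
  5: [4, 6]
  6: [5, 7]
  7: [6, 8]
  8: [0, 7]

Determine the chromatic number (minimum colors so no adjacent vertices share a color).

This is an odd cycle (C_9). Odd cycles are not bipartite (any 2-coloring forces two adjacent vertices to match), and 3 colors suffice.
Chromatic number = 3.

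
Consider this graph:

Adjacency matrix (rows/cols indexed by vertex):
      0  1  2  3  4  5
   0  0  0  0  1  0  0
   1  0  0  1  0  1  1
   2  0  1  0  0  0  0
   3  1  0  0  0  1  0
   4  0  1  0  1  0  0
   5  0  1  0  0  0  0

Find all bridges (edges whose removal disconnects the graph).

A bridge is an edge whose removal increases the number of connected components.
Bridges found: (0,3), (1,2), (1,4), (1,5), (3,4)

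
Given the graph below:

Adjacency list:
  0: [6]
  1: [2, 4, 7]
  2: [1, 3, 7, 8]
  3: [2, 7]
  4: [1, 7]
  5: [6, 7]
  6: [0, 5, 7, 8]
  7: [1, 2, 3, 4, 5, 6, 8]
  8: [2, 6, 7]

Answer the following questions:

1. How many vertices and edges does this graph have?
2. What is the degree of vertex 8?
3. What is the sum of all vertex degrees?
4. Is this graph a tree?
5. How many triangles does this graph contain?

Count: 9 vertices, 14 edges.
Vertex 8 has neighbors [2, 6, 7], degree = 3.
Handshaking lemma: 2 * 14 = 28.
A tree on 9 vertices has 8 edges. This graph has 14 edges (6 extra). Not a tree.
Number of triangles = 6.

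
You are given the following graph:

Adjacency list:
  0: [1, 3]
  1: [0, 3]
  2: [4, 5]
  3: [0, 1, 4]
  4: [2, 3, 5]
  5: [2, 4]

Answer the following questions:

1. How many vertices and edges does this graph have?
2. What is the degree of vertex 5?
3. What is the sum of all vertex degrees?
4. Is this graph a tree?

Count: 6 vertices, 7 edges.
Vertex 5 has neighbors [2, 4], degree = 2.
Handshaking lemma: 2 * 7 = 14.
A tree on 6 vertices has 5 edges. This graph has 7 edges (2 extra). Not a tree.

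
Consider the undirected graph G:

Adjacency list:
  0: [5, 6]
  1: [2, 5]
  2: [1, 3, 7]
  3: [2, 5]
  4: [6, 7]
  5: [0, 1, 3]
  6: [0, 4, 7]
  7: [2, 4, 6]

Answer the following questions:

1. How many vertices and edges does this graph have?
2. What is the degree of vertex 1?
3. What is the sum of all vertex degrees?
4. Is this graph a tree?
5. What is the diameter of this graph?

Count: 8 vertices, 10 edges.
Vertex 1 has neighbors [2, 5], degree = 2.
Handshaking lemma: 2 * 10 = 20.
A tree on 8 vertices has 7 edges. This graph has 10 edges (3 extra). Not a tree.
Diameter (longest shortest path) = 3.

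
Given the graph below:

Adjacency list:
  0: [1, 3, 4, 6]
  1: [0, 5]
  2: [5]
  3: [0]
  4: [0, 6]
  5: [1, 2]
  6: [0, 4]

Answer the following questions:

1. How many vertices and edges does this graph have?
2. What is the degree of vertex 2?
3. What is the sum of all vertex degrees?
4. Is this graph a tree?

Count: 7 vertices, 7 edges.
Vertex 2 has neighbors [5], degree = 1.
Handshaking lemma: 2 * 7 = 14.
A tree on 7 vertices has 6 edges. This graph has 7 edges (1 extra). Not a tree.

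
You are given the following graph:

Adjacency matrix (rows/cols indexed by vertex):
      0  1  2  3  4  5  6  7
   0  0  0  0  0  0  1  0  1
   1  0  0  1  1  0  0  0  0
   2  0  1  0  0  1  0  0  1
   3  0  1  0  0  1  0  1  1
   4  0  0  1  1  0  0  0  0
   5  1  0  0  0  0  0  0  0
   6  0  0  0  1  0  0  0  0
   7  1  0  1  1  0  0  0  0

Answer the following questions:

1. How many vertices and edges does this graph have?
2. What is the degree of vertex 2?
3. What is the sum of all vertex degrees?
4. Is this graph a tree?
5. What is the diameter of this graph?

Count: 8 vertices, 9 edges.
Vertex 2 has neighbors [1, 4, 7], degree = 3.
Handshaking lemma: 2 * 9 = 18.
A tree on 8 vertices has 7 edges. This graph has 9 edges (2 extra). Not a tree.
Diameter (longest shortest path) = 4.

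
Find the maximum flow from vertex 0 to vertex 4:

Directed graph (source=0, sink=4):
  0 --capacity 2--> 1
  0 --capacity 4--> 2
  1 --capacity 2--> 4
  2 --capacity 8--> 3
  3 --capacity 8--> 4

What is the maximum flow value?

Computing max flow:
  Flow on (0->1): 2/2
  Flow on (0->2): 4/4
  Flow on (1->4): 2/2
  Flow on (2->3): 4/8
  Flow on (3->4): 4/8
Maximum flow = 6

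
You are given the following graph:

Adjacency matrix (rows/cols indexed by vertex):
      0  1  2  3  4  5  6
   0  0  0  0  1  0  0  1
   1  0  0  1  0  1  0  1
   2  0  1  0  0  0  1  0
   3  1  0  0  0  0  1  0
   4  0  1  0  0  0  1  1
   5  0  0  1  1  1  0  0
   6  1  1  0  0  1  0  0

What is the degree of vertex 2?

Vertex 2 has neighbors [1, 5], so deg(2) = 2.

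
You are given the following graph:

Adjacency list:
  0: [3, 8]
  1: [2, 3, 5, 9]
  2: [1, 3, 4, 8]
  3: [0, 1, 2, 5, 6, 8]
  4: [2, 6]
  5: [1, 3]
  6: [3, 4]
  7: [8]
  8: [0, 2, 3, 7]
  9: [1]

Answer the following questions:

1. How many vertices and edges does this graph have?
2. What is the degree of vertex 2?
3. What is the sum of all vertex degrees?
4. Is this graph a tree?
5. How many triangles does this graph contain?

Count: 10 vertices, 14 edges.
Vertex 2 has neighbors [1, 3, 4, 8], degree = 4.
Handshaking lemma: 2 * 14 = 28.
A tree on 10 vertices has 9 edges. This graph has 14 edges (5 extra). Not a tree.
Number of triangles = 4.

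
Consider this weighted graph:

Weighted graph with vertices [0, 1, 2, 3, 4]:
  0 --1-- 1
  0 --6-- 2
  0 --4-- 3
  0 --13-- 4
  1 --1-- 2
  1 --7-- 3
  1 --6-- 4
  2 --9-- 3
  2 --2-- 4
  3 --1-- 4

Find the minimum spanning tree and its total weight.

Applying Kruskal's algorithm (sort edges by weight, add if no cycle):
  Add (0,1) w=1
  Add (1,2) w=1
  Add (3,4) w=1
  Add (2,4) w=2
  Skip (0,3) w=4 (creates cycle)
  Skip (0,2) w=6 (creates cycle)
  Skip (1,4) w=6 (creates cycle)
  Skip (1,3) w=7 (creates cycle)
  Skip (2,3) w=9 (creates cycle)
  Skip (0,4) w=13 (creates cycle)
MST weight = 5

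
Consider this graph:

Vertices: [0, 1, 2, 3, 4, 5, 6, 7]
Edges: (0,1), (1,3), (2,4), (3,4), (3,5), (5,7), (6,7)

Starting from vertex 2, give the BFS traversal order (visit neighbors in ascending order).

BFS from vertex 2 (neighbors processed in ascending order):
Visit order: 2, 4, 3, 1, 5, 0, 7, 6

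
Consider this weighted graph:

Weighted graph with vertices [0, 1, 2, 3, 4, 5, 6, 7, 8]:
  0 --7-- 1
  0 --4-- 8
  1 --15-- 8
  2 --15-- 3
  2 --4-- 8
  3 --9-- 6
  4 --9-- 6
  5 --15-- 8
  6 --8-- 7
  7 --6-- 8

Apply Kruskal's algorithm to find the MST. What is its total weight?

Applying Kruskal's algorithm (sort edges by weight, add if no cycle):
  Add (0,8) w=4
  Add (2,8) w=4
  Add (7,8) w=6
  Add (0,1) w=7
  Add (6,7) w=8
  Add (3,6) w=9
  Add (4,6) w=9
  Skip (1,8) w=15 (creates cycle)
  Skip (2,3) w=15 (creates cycle)
  Add (5,8) w=15
MST weight = 62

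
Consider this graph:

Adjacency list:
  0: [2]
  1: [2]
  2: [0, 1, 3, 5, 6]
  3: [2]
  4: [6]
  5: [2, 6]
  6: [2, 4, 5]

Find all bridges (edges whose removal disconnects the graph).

A bridge is an edge whose removal increases the number of connected components.
Bridges found: (0,2), (1,2), (2,3), (4,6)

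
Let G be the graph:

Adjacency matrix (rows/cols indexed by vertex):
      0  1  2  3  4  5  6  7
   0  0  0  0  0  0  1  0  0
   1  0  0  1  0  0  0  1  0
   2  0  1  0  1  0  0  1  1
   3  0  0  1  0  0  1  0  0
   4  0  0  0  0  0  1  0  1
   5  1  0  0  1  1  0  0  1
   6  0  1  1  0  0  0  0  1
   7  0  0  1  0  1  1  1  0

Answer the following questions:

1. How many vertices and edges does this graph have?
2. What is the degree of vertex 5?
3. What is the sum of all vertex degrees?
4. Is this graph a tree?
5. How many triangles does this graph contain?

Count: 8 vertices, 11 edges.
Vertex 5 has neighbors [0, 3, 4, 7], degree = 4.
Handshaking lemma: 2 * 11 = 22.
A tree on 8 vertices has 7 edges. This graph has 11 edges (4 extra). Not a tree.
Number of triangles = 3.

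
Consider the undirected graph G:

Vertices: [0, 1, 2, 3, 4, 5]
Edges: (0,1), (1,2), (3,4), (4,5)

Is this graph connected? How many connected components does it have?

Checking connectivity: the graph has 2 connected component(s).
Components: [[0, 1, 2], [3, 4, 5]]. The graph is NOT connected.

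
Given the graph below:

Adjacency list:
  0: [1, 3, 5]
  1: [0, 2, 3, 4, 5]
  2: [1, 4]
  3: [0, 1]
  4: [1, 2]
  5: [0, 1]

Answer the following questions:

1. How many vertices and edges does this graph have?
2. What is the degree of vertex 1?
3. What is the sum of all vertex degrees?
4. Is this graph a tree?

Count: 6 vertices, 8 edges.
Vertex 1 has neighbors [0, 2, 3, 4, 5], degree = 5.
Handshaking lemma: 2 * 8 = 16.
A tree on 6 vertices has 5 edges. This graph has 8 edges (3 extra). Not a tree.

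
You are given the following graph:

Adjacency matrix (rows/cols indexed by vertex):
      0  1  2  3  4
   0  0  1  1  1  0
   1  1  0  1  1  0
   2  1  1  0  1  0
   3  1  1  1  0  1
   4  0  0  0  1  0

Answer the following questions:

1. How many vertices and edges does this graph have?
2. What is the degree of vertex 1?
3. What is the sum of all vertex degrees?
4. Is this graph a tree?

Count: 5 vertices, 7 edges.
Vertex 1 has neighbors [0, 2, 3], degree = 3.
Handshaking lemma: 2 * 7 = 14.
A tree on 5 vertices has 4 edges. This graph has 7 edges (3 extra). Not a tree.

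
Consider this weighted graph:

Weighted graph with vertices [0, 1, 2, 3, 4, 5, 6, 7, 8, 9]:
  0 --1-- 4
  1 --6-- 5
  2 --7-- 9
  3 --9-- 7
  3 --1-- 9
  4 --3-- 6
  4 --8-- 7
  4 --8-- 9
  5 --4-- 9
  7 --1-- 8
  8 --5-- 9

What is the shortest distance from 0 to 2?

Using Dijkstra's algorithm from vertex 0:
Shortest path: 0 -> 4 -> 9 -> 2
Total weight: 1 + 8 + 7 = 16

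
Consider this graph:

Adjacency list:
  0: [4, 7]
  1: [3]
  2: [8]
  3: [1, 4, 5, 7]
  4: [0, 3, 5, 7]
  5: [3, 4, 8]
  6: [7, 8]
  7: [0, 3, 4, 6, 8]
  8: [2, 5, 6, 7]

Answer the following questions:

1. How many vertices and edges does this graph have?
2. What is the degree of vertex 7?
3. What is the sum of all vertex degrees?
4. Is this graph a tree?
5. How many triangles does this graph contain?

Count: 9 vertices, 13 edges.
Vertex 7 has neighbors [0, 3, 4, 6, 8], degree = 5.
Handshaking lemma: 2 * 13 = 26.
A tree on 9 vertices has 8 edges. This graph has 13 edges (5 extra). Not a tree.
Number of triangles = 4.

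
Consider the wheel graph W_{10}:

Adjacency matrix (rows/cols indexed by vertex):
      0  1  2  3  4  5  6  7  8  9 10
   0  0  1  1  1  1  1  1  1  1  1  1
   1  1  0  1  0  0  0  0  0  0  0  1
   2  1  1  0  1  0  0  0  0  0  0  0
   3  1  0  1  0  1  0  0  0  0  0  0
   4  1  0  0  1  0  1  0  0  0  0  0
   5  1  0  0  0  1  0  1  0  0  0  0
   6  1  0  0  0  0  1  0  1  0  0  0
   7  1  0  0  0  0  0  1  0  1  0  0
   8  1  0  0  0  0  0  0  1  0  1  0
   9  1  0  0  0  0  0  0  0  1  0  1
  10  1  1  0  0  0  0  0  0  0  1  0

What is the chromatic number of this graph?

W_{10} = C_{10} plus a hub adjacent to every cycle vertex.
The outer cycle needs 2 colors (even cycle); the hub is adjacent to all of them so needs a fresh color.
Chromatic number = 2 + 1 = 3.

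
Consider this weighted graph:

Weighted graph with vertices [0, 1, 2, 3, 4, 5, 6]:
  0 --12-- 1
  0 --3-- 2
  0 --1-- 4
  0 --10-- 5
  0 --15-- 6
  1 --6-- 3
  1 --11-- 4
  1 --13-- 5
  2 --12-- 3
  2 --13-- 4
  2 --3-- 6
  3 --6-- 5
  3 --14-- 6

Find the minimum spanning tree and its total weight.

Applying Kruskal's algorithm (sort edges by weight, add if no cycle):
  Add (0,4) w=1
  Add (0,2) w=3
  Add (2,6) w=3
  Add (1,3) w=6
  Add (3,5) w=6
  Add (0,5) w=10
  Skip (1,4) w=11 (creates cycle)
  Skip (0,1) w=12 (creates cycle)
  Skip (2,3) w=12 (creates cycle)
  Skip (1,5) w=13 (creates cycle)
  Skip (2,4) w=13 (creates cycle)
  Skip (3,6) w=14 (creates cycle)
  Skip (0,6) w=15 (creates cycle)
MST weight = 29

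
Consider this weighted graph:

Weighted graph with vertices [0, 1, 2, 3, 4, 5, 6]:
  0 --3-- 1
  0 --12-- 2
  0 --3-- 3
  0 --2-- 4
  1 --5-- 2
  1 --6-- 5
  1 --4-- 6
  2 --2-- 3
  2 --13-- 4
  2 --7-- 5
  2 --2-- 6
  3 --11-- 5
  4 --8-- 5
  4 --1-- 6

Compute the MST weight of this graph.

Applying Kruskal's algorithm (sort edges by weight, add if no cycle):
  Add (4,6) w=1
  Add (0,4) w=2
  Add (2,3) w=2
  Add (2,6) w=2
  Add (0,1) w=3
  Skip (0,3) w=3 (creates cycle)
  Skip (1,6) w=4 (creates cycle)
  Skip (1,2) w=5 (creates cycle)
  Add (1,5) w=6
  Skip (2,5) w=7 (creates cycle)
  Skip (4,5) w=8 (creates cycle)
  Skip (3,5) w=11 (creates cycle)
  Skip (0,2) w=12 (creates cycle)
  Skip (2,4) w=13 (creates cycle)
MST weight = 16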